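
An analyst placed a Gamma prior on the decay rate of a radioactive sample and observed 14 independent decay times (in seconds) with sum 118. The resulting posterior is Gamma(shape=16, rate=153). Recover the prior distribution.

Gamma–exponential conjugacy: posterior shape = α + n, posterior rate = β + Σtᵢ.
So α = 16 − 14 = 2 and β = 153 − 118 = 35.

Gamma(shape=2, rate=35)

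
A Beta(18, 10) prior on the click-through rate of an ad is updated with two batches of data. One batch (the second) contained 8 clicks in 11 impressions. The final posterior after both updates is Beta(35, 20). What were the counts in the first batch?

9 clicks and 7 non-clicks

Sequential conjugate updates are equivalent to a single update on the pooled data, so total successes = posterior α − prior α and total failures = posterior β − prior β.
Total across both batches: 35−18=17 clicks, 20−10=10 non-clicks.
Subtract the second batch: 17−8=9 clicks and 10−3=7 non-clicks.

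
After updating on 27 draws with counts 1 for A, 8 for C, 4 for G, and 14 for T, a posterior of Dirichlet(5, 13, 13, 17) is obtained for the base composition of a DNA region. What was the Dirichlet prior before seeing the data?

For a Dirichlet(α) prior with multinomial counts c, the posterior is Dirichlet(α + c) componentwise.
Subtract each count from the matching posterior parameter: 5−1=4, 13−8=5, 13−4=9, 17−14=3.

Dirichlet(4, 5, 9, 3)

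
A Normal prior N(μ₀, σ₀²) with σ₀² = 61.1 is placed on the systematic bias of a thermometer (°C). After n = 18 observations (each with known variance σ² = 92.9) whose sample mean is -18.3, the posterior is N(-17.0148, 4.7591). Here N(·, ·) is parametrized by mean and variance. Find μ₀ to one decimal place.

μ₀ = -1.8

The posterior mean is a precision-weighted average: μ_n = (τ₀μ₀ + τ_data·x̄)/(τ₀+τ_data), with τ₀=1/σ₀² and τ_data=n/σ².
Here τ₀ = 1/61.1 = 0.016367 and τ_data = 18/92.9 = 0.193757, so τ_n = 0.210124.
Rearranging for μ₀: μ₀ = (μ_n·τ_n − τ_data·x̄)/τ₀ = (-17.0148·0.210124 − 0.193757·-18.3) / 0.016367 = -0.029465/0.016367 ≈ -1.8.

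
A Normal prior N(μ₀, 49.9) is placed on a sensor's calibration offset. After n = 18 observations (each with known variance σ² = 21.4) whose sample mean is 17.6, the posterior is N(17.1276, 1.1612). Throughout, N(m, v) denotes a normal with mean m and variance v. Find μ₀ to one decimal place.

μ₀ = -2.7

The posterior mean is a precision-weighted average: μ_n = (τ₀μ₀ + τ_data·x̄)/(τ₀+τ_data), with τ₀=1/σ₀² and τ_data=n/σ².
Here τ₀ = 1/49.9 = 0.020040 and τ_data = 18/21.4 = 0.841121, so τ_n = 0.861161.
Rearranging for μ₀: μ₀ = (μ_n·τ_n − τ_data·x̄)/τ₀ = (17.1276·0.861161 − 0.841121·17.6) / 0.020040 = -0.054108/0.020040 ≈ -2.7.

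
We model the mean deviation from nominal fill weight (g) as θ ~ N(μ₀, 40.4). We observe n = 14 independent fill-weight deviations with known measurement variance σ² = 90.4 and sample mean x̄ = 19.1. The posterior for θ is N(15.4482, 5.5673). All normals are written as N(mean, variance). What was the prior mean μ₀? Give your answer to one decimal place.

μ₀ = -7.4

The posterior mean is a precision-weighted average: μ_n = (τ₀μ₀ + τ_data·x̄)/(τ₀+τ_data), with τ₀=1/σ₀² and τ_data=n/σ².
Here τ₀ = 1/40.4 = 0.024752 and τ_data = 14/90.4 = 0.154867, so τ_n = 0.179619.
Rearranging for μ₀: μ₀ = (μ_n·τ_n − τ_data·x̄)/τ₀ = (15.4482·0.179619 − 0.154867·19.1) / 0.024752 = -0.183169/0.024752 ≈ -7.4.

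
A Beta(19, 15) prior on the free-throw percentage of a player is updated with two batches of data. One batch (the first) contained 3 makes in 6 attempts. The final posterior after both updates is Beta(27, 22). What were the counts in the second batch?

5 makes and 4 misses

Because Beta–binomial updating is additive in the counts, the combined data contributed (α_post−α_prior, β_post−β_prior) successes and failures.
Total across both batches: 27−19=8 makes, 22−15=7 misses.
Subtract the first batch: 8−3=5 makes and 7−3=4 misses.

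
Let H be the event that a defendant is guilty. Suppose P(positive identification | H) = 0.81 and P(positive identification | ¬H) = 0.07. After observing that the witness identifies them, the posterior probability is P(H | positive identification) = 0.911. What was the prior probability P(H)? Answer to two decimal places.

P(H) = 0.47

In odds form, posterior odds = prior odds × likelihood ratio, so prior odds = posterior odds ÷ LR.
Posterior odds = 0.911/(1−0.911) = 10.2360. LR = 0.81/0.07 = 11.5714.
Prior odds = 10.2360/11.5714 = 0.8846, so P(H) = 0.8846/(1+0.8846) ≈ 0.47.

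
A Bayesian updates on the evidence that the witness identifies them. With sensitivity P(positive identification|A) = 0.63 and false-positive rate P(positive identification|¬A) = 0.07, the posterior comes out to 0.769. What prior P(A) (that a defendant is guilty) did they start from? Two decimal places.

Bayes' rule in odds form gives O(A|E) = O(A)·[P(E|A)/P(E|¬A)], hence O(A) = O(A|E)/LR.
Posterior odds = 0.769/(1−0.769) = 3.3290. LR = 0.63/0.07 = 9.0000.
Prior odds = 3.3290/9.0000 = 0.3699, so P(A) = 0.3699/(1+0.3699) ≈ 0.27.

P(A) = 0.27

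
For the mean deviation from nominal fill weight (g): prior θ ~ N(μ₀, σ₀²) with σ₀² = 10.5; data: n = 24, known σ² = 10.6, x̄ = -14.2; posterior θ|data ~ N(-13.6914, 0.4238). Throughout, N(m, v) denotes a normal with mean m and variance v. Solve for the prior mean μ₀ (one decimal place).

With known observation variance, the Normal–Normal posterior has precision τ_n = τ₀ + n/σ² and mean μ_n = (τ₀μ₀ + (n/σ²)x̄)/τ_n.
Here τ₀ = 1/10.5 = 0.095238 and τ_data = 24/10.6 = 2.264151, so τ_n = 2.359389.
Rearranging for μ₀: μ₀ = (μ_n·τ_n − τ_data·x̄)/τ₀ = (-13.6914·2.359389 − 2.264151·-14.2) / 0.095238 = -0.152394/0.095238 ≈ -1.6.

μ₀ = -1.6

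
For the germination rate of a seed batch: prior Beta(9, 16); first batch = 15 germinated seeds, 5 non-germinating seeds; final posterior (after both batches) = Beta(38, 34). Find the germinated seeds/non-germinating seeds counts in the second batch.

Sequential conjugate updates are equivalent to a single update on the pooled data, so total successes = posterior α − prior α and total failures = posterior β − prior β.
Total across both batches: 38−9=29 germinated seeds, 34−16=18 non-germinating seeds.
Subtract the first batch: 29−15=14 germinated seeds and 18−5=13 non-germinating seeds.

14 germinated seeds and 13 non-germinating seeds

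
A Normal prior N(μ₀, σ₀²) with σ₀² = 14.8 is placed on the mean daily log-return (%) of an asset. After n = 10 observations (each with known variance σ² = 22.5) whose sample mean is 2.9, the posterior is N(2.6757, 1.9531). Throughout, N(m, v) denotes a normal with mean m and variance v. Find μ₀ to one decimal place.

The posterior mean is a precision-weighted average: μ_n = (τ₀μ₀ + τ_data·x̄)/(τ₀+τ_data), with τ₀=1/σ₀² and τ_data=n/σ².
Here τ₀ = 1/14.8 = 0.067568 and τ_data = 10/22.5 = 0.444444, so τ_n = 0.512012.
Rearranging for μ₀: μ₀ = (μ_n·τ_n − τ_data·x̄)/τ₀ = (2.6757·0.512012 − 0.444444·2.9) / 0.067568 = 0.081103/0.067568 ≈ 1.2.

μ₀ = 1.2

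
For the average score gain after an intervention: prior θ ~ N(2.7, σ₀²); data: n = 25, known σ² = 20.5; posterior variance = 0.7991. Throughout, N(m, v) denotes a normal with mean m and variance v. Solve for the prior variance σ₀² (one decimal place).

Posterior precision equals prior precision plus data precision: 1/σ_n² = 1/σ₀² + n/σ².
So 1/σ₀² = 1/0.7991 − 25/20.5 = 1.251408 − 1.219512 = 0.031896.
Hence σ₀² = 1/0.031896 ≈ 31.4.

σ₀² = 31.4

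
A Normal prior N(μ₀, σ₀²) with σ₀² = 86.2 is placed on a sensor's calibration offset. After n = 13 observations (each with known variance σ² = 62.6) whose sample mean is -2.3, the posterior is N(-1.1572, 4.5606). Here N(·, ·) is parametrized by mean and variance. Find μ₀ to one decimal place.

μ₀ = 19.3

The posterior mean is a precision-weighted average: μ_n = (τ₀μ₀ + τ_data·x̄)/(τ₀+τ_data), with τ₀=1/σ₀² and τ_data=n/σ².
Here τ₀ = 1/86.2 = 0.011601 and τ_data = 13/62.6 = 0.207668, so τ_n = 0.219269.
Rearranging for μ₀: μ₀ = (μ_n·τ_n − τ_data·x̄)/τ₀ = (-1.1572·0.219269 − 0.207668·-2.3) / 0.011601 = 0.223898/0.011601 ≈ 19.3.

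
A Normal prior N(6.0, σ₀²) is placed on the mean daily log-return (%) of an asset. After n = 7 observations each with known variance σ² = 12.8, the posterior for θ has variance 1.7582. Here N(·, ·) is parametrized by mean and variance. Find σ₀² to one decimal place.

σ₀² = 45.7

For the Normal–Normal model with known σ², precisions add: τ_n = τ₀ + n/σ².
So 1/σ₀² = 1/1.7582 − 7/12.8 = 0.568764 − 0.546875 = 0.021889.
Hence σ₀² = 1/0.021889 ≈ 45.7.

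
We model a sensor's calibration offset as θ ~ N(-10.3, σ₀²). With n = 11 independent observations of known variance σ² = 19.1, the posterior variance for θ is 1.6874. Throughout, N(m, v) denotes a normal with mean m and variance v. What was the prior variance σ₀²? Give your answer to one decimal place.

For the Normal–Normal model with known σ², precisions add: τ_n = τ₀ + n/σ².
So 1/σ₀² = 1/1.6874 − 11/19.1 = 0.592628 − 0.575916 = 0.016712.
Hence σ₀² = 1/0.016712 ≈ 59.8.

σ₀² = 59.8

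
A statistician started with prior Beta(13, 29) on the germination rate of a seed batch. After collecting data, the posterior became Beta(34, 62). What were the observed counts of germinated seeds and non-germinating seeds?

Beta is conjugate to the binomial likelihood: posterior = Beta(a+s, b+f).
Match parameters: s=34−13=21, f=62−29=33.

21 germinated seeds and 33 non-germinating seeds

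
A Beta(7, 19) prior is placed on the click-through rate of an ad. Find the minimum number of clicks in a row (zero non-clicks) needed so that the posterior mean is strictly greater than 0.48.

k = 11

After k clicks and 0 non-clicks the posterior is Beta(7+k, 19), with mean (7+k)/(7+19+k).
Set (7+k)/(26+k) > 0.48 and solve: k > (0.48·26 − 7)/(1 − 0.48) = 10.538.
The smallest integer exceeding 10.538 is 11.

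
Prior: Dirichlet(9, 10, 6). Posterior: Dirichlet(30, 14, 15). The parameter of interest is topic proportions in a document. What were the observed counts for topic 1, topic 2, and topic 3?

For a Dirichlet(α) prior with multinomial counts c, the posterior is Dirichlet(α + c) componentwise.
Counts are posterior − prior componentwise: 30−9=21, 14−10=4, 15−6=9.

counts (21, 4, 9)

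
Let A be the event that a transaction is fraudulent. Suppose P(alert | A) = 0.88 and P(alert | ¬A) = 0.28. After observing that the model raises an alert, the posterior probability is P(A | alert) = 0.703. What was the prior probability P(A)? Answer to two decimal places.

P(A) = 0.43

In odds form, posterior odds = prior odds × likelihood ratio, so prior odds = posterior odds ÷ LR.
Posterior odds = 0.703/(1−0.703) = 2.3670. LR = 0.88/0.28 = 3.1429.
Prior odds = 2.3670/3.1429 = 0.7531, so P(A) = 0.7531/(1+0.7531) ≈ 0.43.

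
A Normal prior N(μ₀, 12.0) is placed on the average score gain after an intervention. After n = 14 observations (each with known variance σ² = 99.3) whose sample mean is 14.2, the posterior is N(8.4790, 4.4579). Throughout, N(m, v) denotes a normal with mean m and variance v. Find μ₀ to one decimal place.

μ₀ = -1.2

The posterior mean is a precision-weighted average: μ_n = (τ₀μ₀ + τ_data·x̄)/(τ₀+τ_data), with τ₀=1/σ₀² and τ_data=n/σ².
Here τ₀ = 1/12.0 = 0.083333 and τ_data = 14/99.3 = 0.140987, so τ_n = 0.224320.
Rearranging for μ₀: μ₀ = (μ_n·τ_n − τ_data·x̄)/τ₀ = (8.4790·0.224320 − 0.140987·14.2) / 0.083333 = -0.100006/0.083333 ≈ -1.2.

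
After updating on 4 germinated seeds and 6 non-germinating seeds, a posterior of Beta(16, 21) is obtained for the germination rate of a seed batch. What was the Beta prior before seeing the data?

Beta(12, 15)

A Beta(a, b) prior with s successes and f failures in binomial data gives a Beta(a+s, b+f) posterior.
Subtract the data counts: 16−4=12, 21−6=15.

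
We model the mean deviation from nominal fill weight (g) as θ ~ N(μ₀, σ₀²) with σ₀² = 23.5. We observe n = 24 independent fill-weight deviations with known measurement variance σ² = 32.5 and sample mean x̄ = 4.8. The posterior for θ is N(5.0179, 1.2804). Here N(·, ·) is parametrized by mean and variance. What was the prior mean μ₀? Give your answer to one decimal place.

The posterior mean is a precision-weighted average: μ_n = (τ₀μ₀ + τ_data·x̄)/(τ₀+τ_data), with τ₀=1/σ₀² and τ_data=n/σ².
Here τ₀ = 1/23.5 = 0.042553 and τ_data = 24/32.5 = 0.738462, so τ_n = 0.781015.
Rearranging for μ₀: μ₀ = (μ_n·τ_n − τ_data·x̄)/τ₀ = (5.0179·0.781015 − 0.738462·4.8) / 0.042553 = 0.374438/0.042553 ≈ 8.8.

μ₀ = 8.8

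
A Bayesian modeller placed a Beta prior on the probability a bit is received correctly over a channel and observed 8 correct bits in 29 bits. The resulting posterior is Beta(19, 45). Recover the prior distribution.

Beta(11, 24)

A Beta(a, b) prior with s successes and f failures in binomial data gives a Beta(a+s, b+f) posterior.
Subtract the data counts: 19−8=11, 45−21=24.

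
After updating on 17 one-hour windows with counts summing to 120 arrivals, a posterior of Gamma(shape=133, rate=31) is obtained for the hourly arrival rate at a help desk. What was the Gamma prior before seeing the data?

A Gamma(α, β) prior (rate parametrization) on a Poisson rate with n observations summing to S gives posterior Gamma(α+S, β+n).
So α = 133 − 120 = 13 and β = 31 − 17 = 14.

Gamma(shape=13, rate=14)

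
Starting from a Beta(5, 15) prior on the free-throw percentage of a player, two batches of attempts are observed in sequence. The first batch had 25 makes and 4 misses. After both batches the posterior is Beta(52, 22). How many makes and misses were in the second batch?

Sequential conjugate updates are equivalent to a single update on the pooled data, so total successes = posterior α − prior α and total failures = posterior β − prior β.
Total across both batches: 52−5=47 makes, 22−15=7 misses.
Subtract the first batch: 47−25=22 makes and 7−4=3 misses.

22 makes and 3 misses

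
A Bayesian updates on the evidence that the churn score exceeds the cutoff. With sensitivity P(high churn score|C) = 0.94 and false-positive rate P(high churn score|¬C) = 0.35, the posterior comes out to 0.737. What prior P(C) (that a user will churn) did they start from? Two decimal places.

P(C) = 0.51

Bayes' rule in odds form gives O(C|E) = O(C)·[P(E|C)/P(E|¬C)], hence O(C) = O(C|E)/LR.
Posterior odds = 0.737/(1−0.737) = 2.8023. LR = 0.94/0.35 = 2.6857.
Prior odds = 2.8023/2.6857 = 1.0434, so P(C) = 1.0434/(1+1.0434) ≈ 0.51.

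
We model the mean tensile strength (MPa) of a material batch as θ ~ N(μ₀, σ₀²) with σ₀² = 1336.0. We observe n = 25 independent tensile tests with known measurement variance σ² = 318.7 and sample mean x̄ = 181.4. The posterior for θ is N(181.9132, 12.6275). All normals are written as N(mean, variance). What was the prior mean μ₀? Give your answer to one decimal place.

The posterior mean is a precision-weighted average: μ_n = (τ₀μ₀ + τ_data·x̄)/(τ₀+τ_data), with τ₀=1/σ₀² and τ_data=n/σ².
Here τ₀ = 1/1336.0 = 0.000749 and τ_data = 25/318.7 = 0.078444, so τ_n = 0.079193.
Rearranging for μ₀: μ₀ = (μ_n·τ_n − τ_data·x̄)/τ₀ = (181.9132·0.079193 − 0.078444·181.4) / 0.000749 = 0.176510/0.000749 ≈ 235.7.

μ₀ = 235.7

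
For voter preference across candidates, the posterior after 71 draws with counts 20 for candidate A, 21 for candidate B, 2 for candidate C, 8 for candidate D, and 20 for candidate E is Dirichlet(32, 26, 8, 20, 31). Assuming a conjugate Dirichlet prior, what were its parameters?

For a Dirichlet(α) prior with multinomial counts c, the posterior is Dirichlet(α + c) componentwise.
Subtract each count from the matching posterior parameter: 32−20=12, 26−21=5, 8−2=6, 20−8=12, 31−20=11.

Dirichlet(12, 5, 6, 12, 11)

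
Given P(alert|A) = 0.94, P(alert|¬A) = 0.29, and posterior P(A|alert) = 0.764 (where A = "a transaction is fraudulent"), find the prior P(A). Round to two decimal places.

P(A) = 0.50

In odds form, posterior odds = prior odds × likelihood ratio, so prior odds = posterior odds ÷ LR.
Posterior odds = 0.764/(1−0.764) = 3.2373. LR = 0.94/0.29 = 3.2414.
Prior odds = 3.2373/3.2414 = 0.9987, so P(A) = 0.9987/(1+0.9987) ≈ 0.50.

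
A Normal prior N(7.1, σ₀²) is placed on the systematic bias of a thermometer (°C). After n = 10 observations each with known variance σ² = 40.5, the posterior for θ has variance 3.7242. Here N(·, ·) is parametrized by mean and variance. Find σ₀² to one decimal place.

Posterior precision equals prior precision plus data precision: 1/σ_n² = 1/σ₀² + n/σ².
So 1/σ₀² = 1/3.7242 − 10/40.5 = 0.268514 − 0.246914 = 0.021600.
Hence σ₀² = 1/0.021600 ≈ 46.3.

σ₀² = 46.3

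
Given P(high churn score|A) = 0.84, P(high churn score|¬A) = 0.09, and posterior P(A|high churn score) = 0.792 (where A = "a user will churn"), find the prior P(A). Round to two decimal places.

In odds form, posterior odds = prior odds × likelihood ratio, so prior odds = posterior odds ÷ LR.
Posterior odds = 0.792/(1−0.792) = 3.8077. LR = 0.84/0.09 = 9.3333.
Prior odds = 3.8077/9.3333 = 0.4080, so P(A) = 0.4080/(1+0.4080) ≈ 0.29.

P(A) = 0.29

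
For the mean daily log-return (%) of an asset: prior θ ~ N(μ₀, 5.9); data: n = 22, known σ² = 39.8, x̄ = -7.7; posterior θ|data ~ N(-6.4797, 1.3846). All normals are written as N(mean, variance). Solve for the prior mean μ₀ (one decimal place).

μ₀ = -2.5

The posterior mean is a precision-weighted average: μ_n = (τ₀μ₀ + τ_data·x̄)/(τ₀+τ_data), with τ₀=1/σ₀² and τ_data=n/σ².
Here τ₀ = 1/5.9 = 0.169492 and τ_data = 22/39.8 = 0.552764, so τ_n = 0.722256.
Rearranging for μ₀: μ₀ = (μ_n·τ_n − τ_data·x̄)/τ₀ = (-6.4797·0.722256 − 0.552764·-7.7) / 0.169492 = -0.423719/0.169492 ≈ -2.5.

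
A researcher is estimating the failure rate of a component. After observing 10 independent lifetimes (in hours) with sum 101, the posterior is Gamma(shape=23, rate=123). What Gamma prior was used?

Gamma(shape=13, rate=22)

For an exponential likelihood with a Gamma(α, β) prior on the rate, n observations with total T give posterior Gamma(α+n, β+T).
So α = 23 − 10 = 13 and β = 123 − 101 = 22.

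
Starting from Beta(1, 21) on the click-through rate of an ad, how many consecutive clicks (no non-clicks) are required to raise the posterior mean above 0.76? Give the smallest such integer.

After k clicks and 0 non-clicks the posterior is Beta(1+k, 21), with mean (1+k)/(1+21+k).
Set (1+k)/(22+k) > 0.76 and solve: k > (0.76·22 − 1)/(1 − 0.76) = 65.500.
The smallest integer exceeding 65.500 is 66, and checking k=66: (67)/(88) = 0.7614 > 0.76.

k = 66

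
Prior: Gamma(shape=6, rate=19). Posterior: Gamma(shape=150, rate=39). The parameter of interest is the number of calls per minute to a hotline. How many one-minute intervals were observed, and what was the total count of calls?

n = 20 one-minute intervals with total 144 calls

Gamma–Poisson conjugacy: posterior shape = α + Σxᵢ, posterior rate = β + n.
Matching: Σxᵢ = 150 − 6 = 144 and n = 39 − 19 = 20.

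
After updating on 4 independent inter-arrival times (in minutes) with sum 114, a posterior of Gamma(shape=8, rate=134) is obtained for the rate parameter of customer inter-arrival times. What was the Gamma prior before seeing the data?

Gamma–exponential conjugacy: posterior shape = α + n, posterior rate = β + Σtᵢ.
So α = 8 − 4 = 4 and β = 134 − 114 = 20.

Gamma(shape=4, rate=20)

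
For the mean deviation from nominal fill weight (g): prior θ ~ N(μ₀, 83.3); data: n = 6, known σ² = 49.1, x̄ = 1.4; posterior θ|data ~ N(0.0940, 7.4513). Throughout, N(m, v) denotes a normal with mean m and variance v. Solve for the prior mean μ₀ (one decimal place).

The posterior mean is a precision-weighted average: μ_n = (τ₀μ₀ + τ_data·x̄)/(τ₀+τ_data), with τ₀=1/σ₀² and τ_data=n/σ².
Here τ₀ = 1/83.3 = 0.012005 and τ_data = 6/49.1 = 0.122200, so τ_n = 0.134205.
Rearranging for μ₀: μ₀ = (μ_n·τ_n − τ_data·x̄)/τ₀ = (0.0940·0.134205 − 0.122200·1.4) / 0.012005 = -0.158465/0.012005 ≈ -13.2.

μ₀ = -13.2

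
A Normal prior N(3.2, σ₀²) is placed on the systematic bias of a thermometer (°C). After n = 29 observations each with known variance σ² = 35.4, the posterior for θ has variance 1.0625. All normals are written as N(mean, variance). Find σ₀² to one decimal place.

Posterior precision equals prior precision plus data precision: 1/σ_n² = 1/σ₀² + n/σ².
So 1/σ₀² = 1/1.0625 − 29/35.4 = 0.941176 − 0.819209 = 0.121967.
Hence σ₀² = 1/0.121967 ≈ 8.2.

σ₀² = 8.2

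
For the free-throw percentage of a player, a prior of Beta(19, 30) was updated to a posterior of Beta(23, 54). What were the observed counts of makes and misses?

Under Beta–binomial conjugacy the posterior parameters are (α+s, β+f).
Match parameters: s=23−19=4, f=54−30=24.

4 makes and 24 misses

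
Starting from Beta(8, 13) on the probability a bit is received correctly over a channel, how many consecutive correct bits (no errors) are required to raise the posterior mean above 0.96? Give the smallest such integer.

After k correct bits and 0 errors the posterior is Beta(8+k, 13), with mean (8+k)/(8+13+k).
Set (8+k)/(21+k) > 0.96 and solve: k > (0.96·21 − 8)/(1 − 0.96) = 304.000.
The smallest integer exceeding 304.000 is 305, and checking k=305: (313)/(326) = 0.9601 > 0.96.

k = 305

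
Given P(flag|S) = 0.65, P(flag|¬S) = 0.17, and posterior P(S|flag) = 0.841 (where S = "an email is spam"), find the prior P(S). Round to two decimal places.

P(S) = 0.58

Bayes' rule in odds form gives O(S|E) = O(S)·[P(E|S)/P(E|¬S)], hence O(S) = O(S|E)/LR.
Posterior odds = 0.841/(1−0.841) = 5.2893. LR = 0.65/0.17 = 3.8235.
Prior odds = 5.2893/3.8235 = 1.3834, so P(S) = 1.3834/(1+1.3834) ≈ 0.58.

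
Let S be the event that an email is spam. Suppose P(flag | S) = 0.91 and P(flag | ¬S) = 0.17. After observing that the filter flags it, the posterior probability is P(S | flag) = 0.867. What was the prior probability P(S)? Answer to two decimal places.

Bayes' rule in odds form gives O(S|E) = O(S)·[P(E|S)/P(E|¬S)], hence O(S) = O(S|E)/LR.
Posterior odds = 0.867/(1−0.867) = 6.5188. LR = 0.91/0.17 = 5.3529.
Prior odds = 6.5188/5.3529 = 1.2178, so P(S) = 1.2178/(1+1.2178) ≈ 0.55.

P(S) = 0.55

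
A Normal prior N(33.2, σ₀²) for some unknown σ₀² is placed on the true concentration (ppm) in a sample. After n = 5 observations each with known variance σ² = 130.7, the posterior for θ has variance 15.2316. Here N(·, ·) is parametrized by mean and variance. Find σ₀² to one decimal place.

σ₀² = 36.5

For the Normal–Normal model with known σ², precisions add: τ_n = τ₀ + n/σ².
So 1/σ₀² = 1/15.2316 − 5/130.7 = 0.065653 − 0.038256 = 0.027397.
Hence σ₀² = 1/0.027397 ≈ 36.5.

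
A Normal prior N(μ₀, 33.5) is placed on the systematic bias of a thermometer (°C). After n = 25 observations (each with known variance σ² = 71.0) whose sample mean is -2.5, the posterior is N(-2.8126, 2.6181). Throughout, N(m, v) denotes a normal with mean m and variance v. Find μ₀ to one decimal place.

The posterior mean is a precision-weighted average: μ_n = (τ₀μ₀ + τ_data·x̄)/(τ₀+τ_data), with τ₀=1/σ₀² and τ_data=n/σ².
Here τ₀ = 1/33.5 = 0.029851 and τ_data = 25/71.0 = 0.352113, so τ_n = 0.381964.
Rearranging for μ₀: μ₀ = (μ_n·τ_n − τ_data·x̄)/τ₀ = (-2.8126·0.381964 − 0.352113·-2.5) / 0.029851 = -0.194029/0.029851 ≈ -6.5.

μ₀ = -6.5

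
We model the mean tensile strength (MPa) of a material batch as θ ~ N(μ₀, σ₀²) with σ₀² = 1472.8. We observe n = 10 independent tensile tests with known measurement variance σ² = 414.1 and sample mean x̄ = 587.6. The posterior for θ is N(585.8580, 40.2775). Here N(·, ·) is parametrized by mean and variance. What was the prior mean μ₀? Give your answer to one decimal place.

μ₀ = 523.9

With known observation variance, the Normal–Normal posterior has precision τ_n = τ₀ + n/σ² and mean μ_n = (τ₀μ₀ + (n/σ²)x̄)/τ_n.
Here τ₀ = 1/1472.8 = 0.000679 and τ_data = 10/414.1 = 0.024149, so τ_n = 0.024828.
Rearranging for μ₀: μ₀ = (μ_n·τ_n − τ_data·x̄)/τ₀ = (585.8580·0.024828 − 0.024149·587.6) / 0.000679 = 0.355730/0.000679 ≈ 523.9.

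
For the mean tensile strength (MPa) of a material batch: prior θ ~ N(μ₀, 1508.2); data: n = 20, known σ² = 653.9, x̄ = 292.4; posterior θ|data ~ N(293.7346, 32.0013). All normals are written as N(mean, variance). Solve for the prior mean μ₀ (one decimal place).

μ₀ = 355.3

With known observation variance, the Normal–Normal posterior has precision τ_n = τ₀ + n/σ² and mean μ_n = (τ₀μ₀ + (n/σ²)x̄)/τ_n.
Here τ₀ = 1/1508.2 = 0.000663 and τ_data = 20/653.9 = 0.030586, so τ_n = 0.031249.
Rearranging for μ₀: μ₀ = (μ_n·τ_n − τ_data·x̄)/τ₀ = (293.7346·0.031249 − 0.030586·292.4) / 0.000663 = 0.235566/0.000663 ≈ 355.3.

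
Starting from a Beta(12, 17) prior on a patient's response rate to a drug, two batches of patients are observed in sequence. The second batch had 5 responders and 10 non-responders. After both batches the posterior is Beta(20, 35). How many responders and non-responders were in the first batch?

Sequential conjugate updates are equivalent to a single update on the pooled data, so total successes = posterior α − prior α and total failures = posterior β − prior β.
Total across both batches: 20−12=8 responders, 35−17=18 non-responders.
Subtract the second batch: 8−5=3 responders and 18−10=8 non-responders.

3 responders and 8 non-responders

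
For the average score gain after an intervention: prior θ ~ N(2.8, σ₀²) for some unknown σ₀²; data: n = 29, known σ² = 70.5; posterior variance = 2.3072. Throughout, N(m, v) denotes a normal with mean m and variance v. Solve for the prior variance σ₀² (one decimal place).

σ₀² = 45.3

Posterior precision equals prior precision plus data precision: 1/σ_n² = 1/σ₀² + n/σ².
So 1/σ₀² = 1/2.3072 − 29/70.5 = 0.433426 − 0.411348 = 0.022078.
Hence σ₀² = 1/0.022078 ≈ 45.3.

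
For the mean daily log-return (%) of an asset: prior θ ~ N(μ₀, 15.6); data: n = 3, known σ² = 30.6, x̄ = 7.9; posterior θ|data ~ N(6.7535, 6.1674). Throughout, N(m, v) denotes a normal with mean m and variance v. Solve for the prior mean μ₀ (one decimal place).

μ₀ = 5.0

With known observation variance, the Normal–Normal posterior has precision τ_n = τ₀ + n/σ² and mean μ_n = (τ₀μ₀ + (n/σ²)x̄)/τ_n.
Here τ₀ = 1/15.6 = 0.064103 and τ_data = 3/30.6 = 0.098039, so τ_n = 0.162142.
Rearranging for μ₀: μ₀ = (μ_n·τ_n − τ_data·x̄)/τ₀ = (6.7535·0.162142 − 0.098039·7.9) / 0.064103 = 0.320518/0.064103 ≈ 5.0.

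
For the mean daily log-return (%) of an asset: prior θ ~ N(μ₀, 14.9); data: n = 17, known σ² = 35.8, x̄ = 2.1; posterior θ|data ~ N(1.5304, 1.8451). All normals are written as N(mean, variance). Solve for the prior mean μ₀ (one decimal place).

The posterior mean is a precision-weighted average: μ_n = (τ₀μ₀ + τ_data·x̄)/(τ₀+τ_data), with τ₀=1/σ₀² and τ_data=n/σ².
Here τ₀ = 1/14.9 = 0.067114 and τ_data = 17/35.8 = 0.474860, so τ_n = 0.541974.
Rearranging for μ₀: μ₀ = (μ_n·τ_n − τ_data·x̄)/τ₀ = (1.5304·0.541974 − 0.474860·2.1) / 0.067114 = -0.167769/0.067114 ≈ -2.5.

μ₀ = -2.5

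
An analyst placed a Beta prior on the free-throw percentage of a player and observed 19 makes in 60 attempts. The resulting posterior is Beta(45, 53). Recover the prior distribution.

Beta(26, 12)

Under Beta–binomial conjugacy the posterior parameters are (α+s, β+f).
Subtract the data counts: 45−19=26, 53−41=12.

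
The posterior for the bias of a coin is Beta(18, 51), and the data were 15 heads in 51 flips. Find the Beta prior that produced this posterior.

Under Beta–binomial conjugacy the posterior parameters are (a+s, b+f).
So a = 18 − 15 = 3 and b = 51 − 36 = 15.

Beta(3, 15)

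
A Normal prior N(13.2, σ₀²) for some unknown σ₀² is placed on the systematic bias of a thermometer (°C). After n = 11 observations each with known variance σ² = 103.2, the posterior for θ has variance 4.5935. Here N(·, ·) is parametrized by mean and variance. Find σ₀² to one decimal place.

For the Normal–Normal model with known σ², precisions add: τ_n = τ₀ + n/σ².
So 1/σ₀² = 1/4.5935 − 11/103.2 = 0.217699 − 0.106589 = 0.111110.
Hence σ₀² = 1/0.111110 ≈ 9.0.

σ₀² = 9.0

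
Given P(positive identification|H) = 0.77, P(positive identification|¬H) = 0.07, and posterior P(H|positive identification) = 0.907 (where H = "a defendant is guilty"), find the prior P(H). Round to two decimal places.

P(H) = 0.47

In odds form, posterior odds = prior odds × likelihood ratio, so prior odds = posterior odds ÷ LR.
Posterior odds = 0.907/(1−0.907) = 9.7527. LR = 0.77/0.07 = 11.0000.
Prior odds = 9.7527/11.0000 = 0.8866, so P(H) = 0.8866/(1+0.8866) ≈ 0.47.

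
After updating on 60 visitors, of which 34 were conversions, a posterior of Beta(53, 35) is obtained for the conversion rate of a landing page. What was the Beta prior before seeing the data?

Beta(19, 9)

A Beta(a, b) prior with s successes and f failures in binomial data gives a Beta(a+s, b+f) posterior.
So a = 53 − 34 = 19 and b = 35 − 26 = 9.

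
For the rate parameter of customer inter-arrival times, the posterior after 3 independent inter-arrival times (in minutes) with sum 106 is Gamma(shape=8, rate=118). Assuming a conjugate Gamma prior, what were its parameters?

Gamma(shape=5, rate=12)

For an exponential likelihood with a Gamma(α, β) prior on the rate, n observations with total T give posterior Gamma(α+n, β+T).
So α = 8 − 3 = 5 and β = 118 − 106 = 12.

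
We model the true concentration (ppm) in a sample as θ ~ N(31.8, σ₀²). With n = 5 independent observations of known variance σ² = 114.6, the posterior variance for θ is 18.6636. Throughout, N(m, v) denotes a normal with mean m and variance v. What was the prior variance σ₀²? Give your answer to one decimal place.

For the Normal–Normal model with known σ², precisions add: τ_n = τ₀ + n/σ².
So 1/σ₀² = 1/18.6636 − 5/114.6 = 0.053580 − 0.043630 = 0.009950.
Hence σ₀² = 1/0.009950 ≈ 100.5.

σ₀² = 100.5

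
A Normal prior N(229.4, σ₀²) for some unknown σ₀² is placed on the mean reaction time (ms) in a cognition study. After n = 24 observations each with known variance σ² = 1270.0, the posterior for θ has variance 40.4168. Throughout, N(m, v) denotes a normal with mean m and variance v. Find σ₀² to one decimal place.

Posterior precision equals prior precision plus data precision: 1/σ_n² = 1/σ₀² + n/σ².
So 1/σ₀² = 1/40.4168 − 24/1270.0 = 0.024742 − 0.018898 = 0.005844.
Hence σ₀² = 1/0.005844 ≈ 171.1.

σ₀² = 171.1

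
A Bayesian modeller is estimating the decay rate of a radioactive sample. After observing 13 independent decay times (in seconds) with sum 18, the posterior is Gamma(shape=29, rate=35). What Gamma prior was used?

Gamma(shape=16, rate=17)

For an exponential likelihood with a Gamma(α, β) prior on the rate, n observations with total T give posterior Gamma(α+n, β+T).
So α = 29 − 13 = 16 and β = 35 − 18 = 17.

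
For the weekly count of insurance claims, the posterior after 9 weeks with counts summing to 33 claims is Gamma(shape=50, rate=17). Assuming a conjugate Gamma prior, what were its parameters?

Gamma(shape=17, rate=8)

Gamma–Poisson conjugacy: posterior shape = α + Σxᵢ, posterior rate = β + n.
So α = 50 − 33 = 17 and β = 17 − 9 = 8.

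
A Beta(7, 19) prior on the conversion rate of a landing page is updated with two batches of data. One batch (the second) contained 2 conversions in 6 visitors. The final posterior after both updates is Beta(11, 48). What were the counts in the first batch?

Sequential conjugate updates are equivalent to a single update on the pooled data, so total successes = posterior α − prior α and total failures = posterior β − prior β.
Total across both batches: 11−7=4 conversions, 48−19=29 bounces.
Subtract the second batch: 4−2=2 conversions and 29−4=25 bounces.

2 conversions and 25 bounces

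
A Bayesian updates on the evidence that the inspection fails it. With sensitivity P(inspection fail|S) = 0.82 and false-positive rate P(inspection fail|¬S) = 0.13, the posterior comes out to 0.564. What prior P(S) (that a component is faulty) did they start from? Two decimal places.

Bayes' rule in odds form gives O(S|E) = O(S)·[P(E|S)/P(E|¬S)], hence O(S) = O(S|E)/LR.
Posterior odds = 0.564/(1−0.564) = 1.2936. LR = 0.82/0.13 = 6.3077.
Prior odds = 1.2936/6.3077 = 0.2051, so P(S) = 0.2051/(1+0.2051) ≈ 0.17.

P(S) = 0.17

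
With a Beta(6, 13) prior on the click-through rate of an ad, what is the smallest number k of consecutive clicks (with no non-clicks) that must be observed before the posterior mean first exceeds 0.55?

After k clicks and 0 non-clicks the posterior is Beta(6+k, 13), with mean (6+k)/(6+13+k).
Set (6+k)/(19+k) > 0.55 and solve: k > (0.55·19 − 6)/(1 − 0.55) = 9.889.
The smallest integer exceeding 9.889 is 10.

k = 10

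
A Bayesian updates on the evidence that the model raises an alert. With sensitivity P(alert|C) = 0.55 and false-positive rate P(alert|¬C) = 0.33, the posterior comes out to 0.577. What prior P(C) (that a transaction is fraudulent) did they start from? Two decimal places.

P(C) = 0.45

In odds form, posterior odds = prior odds × likelihood ratio, so prior odds = posterior odds ÷ LR.
Posterior odds = 0.577/(1−0.577) = 1.3641. LR = 0.55/0.33 = 1.6667.
Prior odds = 1.3641/1.6667 = 0.8184, so P(C) = 0.8184/(1+0.8184) ≈ 0.45.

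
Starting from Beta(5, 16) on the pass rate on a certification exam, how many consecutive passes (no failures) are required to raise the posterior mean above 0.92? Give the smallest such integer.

After k passes and 0 failures the posterior is Beta(5+k, 16), with mean (5+k)/(5+16+k).
Set (5+k)/(21+k) > 0.92 and solve: k > (0.92·21 − 5)/(1 − 0.92) = 179.000.
The smallest integer exceeding 179.000 is 180.

k = 180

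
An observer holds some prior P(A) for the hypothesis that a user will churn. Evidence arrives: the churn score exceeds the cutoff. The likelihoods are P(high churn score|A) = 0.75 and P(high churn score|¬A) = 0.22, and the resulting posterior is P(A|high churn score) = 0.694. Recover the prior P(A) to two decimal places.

Bayes' rule in odds form gives O(A|E) = O(A)·[P(E|A)/P(E|¬A)], hence O(A) = O(A|E)/LR.
Posterior odds = 0.694/(1−0.694) = 2.2680. LR = 0.75/0.22 = 3.4091.
Prior odds = 2.2680/3.4091 = 0.6653, so P(A) = 0.6653/(1+0.6653) ≈ 0.40.

P(A) = 0.40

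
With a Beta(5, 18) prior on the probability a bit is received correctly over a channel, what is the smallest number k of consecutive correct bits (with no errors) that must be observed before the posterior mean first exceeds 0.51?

k = 14

After k correct bits and 0 errors the posterior is Beta(5+k, 18), with mean (5+k)/(5+18+k).
Set (5+k)/(23+k) > 0.51 and solve: k > (0.51·23 − 5)/(1 − 0.51) = 13.735.
The smallest integer exceeding 13.735 is 14, and checking k=14: (19)/(37) = 0.5135 > 0.51.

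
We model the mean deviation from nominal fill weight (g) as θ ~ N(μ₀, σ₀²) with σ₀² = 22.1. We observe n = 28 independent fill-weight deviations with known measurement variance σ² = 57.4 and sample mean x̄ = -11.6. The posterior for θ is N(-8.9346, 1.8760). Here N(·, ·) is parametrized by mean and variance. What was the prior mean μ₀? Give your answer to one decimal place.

The posterior mean is a precision-weighted average: μ_n = (τ₀μ₀ + τ_data·x̄)/(τ₀+τ_data), with τ₀=1/σ₀² and τ_data=n/σ².
Here τ₀ = 1/22.1 = 0.045249 and τ_data = 28/57.4 = 0.487805, so τ_n = 0.533054.
Rearranging for μ₀: μ₀ = (μ_n·τ_n − τ_data·x̄)/τ₀ = (-8.9346·0.533054 − 0.487805·-11.6) / 0.045249 = 0.895914/0.045249 ≈ 19.8.

μ₀ = 19.8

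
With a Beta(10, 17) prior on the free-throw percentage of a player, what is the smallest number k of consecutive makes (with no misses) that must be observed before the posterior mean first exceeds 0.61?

k = 17

After k makes and 0 misses the posterior is Beta(10+k, 17), with mean (10+k)/(10+17+k).
Set (10+k)/(27+k) > 0.61 and solve: k > (0.61·27 − 10)/(1 − 0.61) = 16.590.
The smallest integer exceeding 16.590 is 17, and checking k=17: (27)/(44) = 0.6136 > 0.61.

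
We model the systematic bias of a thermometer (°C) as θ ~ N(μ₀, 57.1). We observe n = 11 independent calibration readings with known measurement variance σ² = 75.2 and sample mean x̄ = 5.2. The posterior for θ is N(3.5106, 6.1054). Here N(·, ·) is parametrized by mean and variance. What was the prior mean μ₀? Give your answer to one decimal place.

μ₀ = -10.6

The posterior mean is a precision-weighted average: μ_n = (τ₀μ₀ + τ_data·x̄)/(τ₀+τ_data), with τ₀=1/σ₀² and τ_data=n/σ².
Here τ₀ = 1/57.1 = 0.017513 and τ_data = 11/75.2 = 0.146277, so τ_n = 0.163790.
Rearranging for μ₀: μ₀ = (μ_n·τ_n − τ_data·x̄)/τ₀ = (3.5106·0.163790 − 0.146277·5.2) / 0.017513 = -0.185639/0.017513 ≈ -10.6.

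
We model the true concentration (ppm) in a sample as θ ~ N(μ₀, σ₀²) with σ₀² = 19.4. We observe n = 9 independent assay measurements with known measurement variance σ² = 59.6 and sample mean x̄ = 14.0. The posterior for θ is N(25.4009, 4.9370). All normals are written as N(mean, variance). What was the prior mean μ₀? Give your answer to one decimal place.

The posterior mean is a precision-weighted average: μ_n = (τ₀μ₀ + τ_data·x̄)/(τ₀+τ_data), with τ₀=1/σ₀² and τ_data=n/σ².
Here τ₀ = 1/19.4 = 0.051546 and τ_data = 9/59.6 = 0.151007, so τ_n = 0.202553.
Rearranging for μ₀: μ₀ = (μ_n·τ_n − τ_data·x̄)/τ₀ = (25.4009·0.202553 − 0.151007·14.0) / 0.051546 = 3.030930/0.051546 ≈ 58.8.

μ₀ = 58.8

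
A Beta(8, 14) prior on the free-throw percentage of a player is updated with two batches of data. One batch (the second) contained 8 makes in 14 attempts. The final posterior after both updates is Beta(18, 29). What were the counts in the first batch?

Because Beta–binomial updating is additive in the counts, the combined data contributed (α_post−α_prior, β_post−β_prior) successes and failures.
Total across both batches: 18−8=10 makes, 29−14=15 misses.
Subtract the second batch: 10−8=2 makes and 15−6=9 misses.

2 makes and 9 misses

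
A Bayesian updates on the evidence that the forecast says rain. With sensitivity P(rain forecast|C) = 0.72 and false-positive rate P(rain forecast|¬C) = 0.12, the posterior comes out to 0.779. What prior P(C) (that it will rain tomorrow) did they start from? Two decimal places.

P(C) = 0.37

Bayes' rule in odds form gives O(C|E) = O(C)·[P(E|C)/P(E|¬C)], hence O(C) = O(C|E)/LR.
Posterior odds = 0.779/(1−0.779) = 3.5249. LR = 0.72/0.12 = 6.0000.
Prior odds = 3.5249/6.0000 = 0.5875, so P(C) = 0.5875/(1+0.5875) ≈ 0.37.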